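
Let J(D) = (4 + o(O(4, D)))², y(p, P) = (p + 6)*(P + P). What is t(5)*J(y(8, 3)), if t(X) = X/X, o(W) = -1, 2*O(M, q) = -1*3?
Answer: 9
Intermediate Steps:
y(p, P) = 2*P*(6 + p) (y(p, P) = (6 + p)*(2*P) = 2*P*(6 + p))
O(M, q) = -3/2 (O(M, q) = (-1*3)/2 = (½)*(-3) = -3/2)
t(X) = 1
J(D) = 9 (J(D) = (4 - 1)² = 3² = 9)
t(5)*J(y(8, 3)) = 1*9 = 9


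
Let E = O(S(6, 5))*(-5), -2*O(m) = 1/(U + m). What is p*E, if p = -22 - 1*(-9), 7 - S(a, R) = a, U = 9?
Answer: -13/4 ≈ -3.2500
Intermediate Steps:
S(a, R) = 7 - a
p = -13 (p = -22 + 9 = -13)
O(m) = -1/(2*(9 + m))
E = 1/4 (E = -1/(18 + 2*(7 - 1*6))*(-5) = -1/(18 + 2*(7 - 6))*(-5) = -1/(18 + 2*1)*(-5) = -1/(18 + 2)*(-5) = -1/20*(-5) = 1/4 ≈ 0.25000)
p*E = -13*1/4 = -13/4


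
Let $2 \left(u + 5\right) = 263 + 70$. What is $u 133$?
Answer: $\frac{42959}{2} \approx 21480.0$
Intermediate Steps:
$u = \frac{323}{2}$ ($u = -5 + \frac{263 + 70}{2} = -5 + \frac{1}{2} \cdot 333 = -5 + \frac{333}{2} = \frac{323}{2} \approx 161.5$)
$u 133 = \frac{323}{2} \cdot 133 = \frac{42959}{2}$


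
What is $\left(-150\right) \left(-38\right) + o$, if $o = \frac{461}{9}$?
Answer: $\frac{51761}{9} \approx 5751.2$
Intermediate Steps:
$o = \frac{461}{9}$ ($o = 461 \cdot \frac{1}{9} = \frac{461}{9} \approx 51.222$)
$\left(-150\right) \left(-38\right) + o = \left(-150\right) \left(-38\right) + \frac{461}{9} = 5700 + \frac{461}{9} = \frac{51761}{9}$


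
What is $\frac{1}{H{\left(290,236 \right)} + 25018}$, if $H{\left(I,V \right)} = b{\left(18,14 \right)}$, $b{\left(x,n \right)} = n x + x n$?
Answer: $\frac{1}{25522} \approx 3.9182 \cdot 10^{-5}$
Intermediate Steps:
$b{\left(x,n \right)} = 2 n x$ ($b{\left(x,n \right)} = n x + n x = 2 n x$)
$H{\left(I,V \right)} = 504$ ($H{\left(I,V \right)} = 2 \cdot 14 \cdot 18 = 504$)
$\frac{1}{H{\left(290,236 \right)} + 25018} = \frac{1}{504 + 25018} = \frac{1}{25522}$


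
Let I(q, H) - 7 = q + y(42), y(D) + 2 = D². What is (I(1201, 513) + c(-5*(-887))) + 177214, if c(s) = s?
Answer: 184619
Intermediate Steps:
y(D) = -2 + D²
I(q, H) = 1769 + q (I(q, H) = 7 + (q + (-2 + 42²)) = 7 + (q + (-2 + 1764)) = 7 + (q + 1762) = 7 + (1762 + q) = 1769 + q)
(I(1201, 513) + c(-5*(-887))) + 177214 = ((1769 + 1201) - 5*(-887)) + 177214 = (2970 + 4435) + 177214 = 7405 + 177214 = 184619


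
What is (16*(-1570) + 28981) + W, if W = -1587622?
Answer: -1583761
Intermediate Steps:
(16*(-1570) + 28981) + W = (16*(-1570) + 28981) - 1587622 = (-25120 + 28981) - 1587622 = 3861 - 1587622 = -1583761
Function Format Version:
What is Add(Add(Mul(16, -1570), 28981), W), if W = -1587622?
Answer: -1583761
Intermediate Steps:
Add(Add(Mul(16, -1570), 28981), W) = Add(Add(Mul(16, -1570), 28981), -1587622) = Add(Add(-25120, 28981), -1587622) = Add(3861, -1587622) = -1583761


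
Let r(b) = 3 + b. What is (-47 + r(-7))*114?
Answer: -5814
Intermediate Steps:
(-47 + r(-7))*114 = (-47 + (3 - 7))*114 = (-47 - 4)*114 = -51*114 = -5814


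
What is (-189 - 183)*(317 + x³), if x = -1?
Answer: -117552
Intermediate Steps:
(-189 - 183)*(317 + x³) = (-189 - 183)*(317 + (-1)³) = -372*(317 - 1) = -372*316 = -117552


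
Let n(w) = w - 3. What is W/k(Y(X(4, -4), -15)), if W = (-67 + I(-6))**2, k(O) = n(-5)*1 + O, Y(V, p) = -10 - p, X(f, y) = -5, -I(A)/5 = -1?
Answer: -3844/3 ≈ -1281.3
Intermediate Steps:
n(w) = -3 + w
I(A) = 5 (I(A) = -5*(-1) = 5)
k(O) = -8 + O (k(O) = (-3 - 5)*1 + O = -8*1 + O = -8 + O)
W = 3844 (W = (-67 + 5)**2 = (-62)**2 = 3844)
W/k(Y(X(4, -4), -15)) = 3844/(-8 + (-10 - 1*(-15))) = 3844/(-8 + (-10 + 15)) = 3844/(-8 + 5) = 3844/(-3) = 3844*(-1/3) = -3844/3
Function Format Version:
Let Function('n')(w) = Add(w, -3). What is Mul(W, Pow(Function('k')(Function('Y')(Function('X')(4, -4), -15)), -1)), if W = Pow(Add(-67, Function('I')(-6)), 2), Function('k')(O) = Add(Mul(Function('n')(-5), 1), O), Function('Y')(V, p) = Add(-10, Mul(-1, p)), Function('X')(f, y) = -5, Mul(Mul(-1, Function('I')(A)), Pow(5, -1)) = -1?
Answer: Rational(-3844, 3) ≈ -1281.3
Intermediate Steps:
Function('n')(w) = Add(-3, w)
Function('I')(A) = 5 (Function('I')(A) = Mul(-5, -1) = 5)
Function('k')(O) = Add(-8, O) (Function('k')(O) = Add(Mul(Add(-3, -5), 1), O) = Add(Mul(-8, 1), O) = Add(-8, O))
W = 3844 (W = Pow(Add(-67, 5), 2) = Pow(-62, 2) = 3844)
Mul(W, Pow(Function('k')(Function('Y')(Function('X')(4, -4), -15)), -1)) = Mul(3844, Pow(Add(-8, Add(-10, Mul(-1, -15))), -1)) = Mul(3844, Pow(Add(-8, Add(-10, 15)), -1)) = Mul(3844, Pow(Add(-8, 5), -1)) = Mul(3844, Pow(-3, -1)) = Mul(3844, Rational(-1, 3)) = Rational(-3844, 3)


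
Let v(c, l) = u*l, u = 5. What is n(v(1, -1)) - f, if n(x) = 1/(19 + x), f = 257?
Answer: -3597/14 ≈ -256.93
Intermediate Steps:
v(c, l) = 5*l
n(v(1, -1)) - f = 1/(19 + 5*(-1)) - 1*257 = 1/(19 - 5) - 257 = 1/14 - 257 = -3597/14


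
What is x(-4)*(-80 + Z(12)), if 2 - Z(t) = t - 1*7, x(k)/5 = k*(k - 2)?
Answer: -9960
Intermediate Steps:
x(k) = 5*k*(-2 + k) (x(k) = 5*(k*(k - 2)) = 5*(k*(-2 + k)) = 5*k*(-2 + k))
Z(t) = 9 - t (Z(t) = 2 - (t - 1*7) = 2 - (t - 7) = 2 - (-7 + t) = 2 + (7 - t) = 9 - t)
x(-4)*(-80 + Z(12)) = (5*(-4)*(-2 - 4))*(-80 + (9 - 1*12)) = (5*(-4)*(-6))*(-80 + (9 - 12)) = 120*(-80 - 3) = 120*(-83) = -9960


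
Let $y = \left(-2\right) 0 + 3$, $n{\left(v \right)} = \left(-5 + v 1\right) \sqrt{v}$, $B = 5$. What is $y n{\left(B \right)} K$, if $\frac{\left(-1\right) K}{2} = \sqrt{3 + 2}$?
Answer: $0$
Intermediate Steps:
$K = - 2 \sqrt{5}$ ($K = - 2 \sqrt{3 + 2} = - 2 \sqrt{5} \approx -4.4721$)
$n{\left(v \right)} = \sqrt{v} \left(-5 + v\right)$ ($n{\left(v \right)} = \left(-5 + v\right) \sqrt{v} = \sqrt{v} \left(-5 + v\right)$)
$y = 3$ ($y = 0 + 3 = 3$)
$y n{\left(B \right)} K = 3 \sqrt{5} \left(-5 + 5\right) \left(- 2 \sqrt{5}\right) = 3 \sqrt{5} \cdot 0 \left(- 2 \sqrt{5}\right) = 3 \cdot 0 \left(- 2 \sqrt{5}\right) = 0 \left(- 2 \sqrt{5}\right) = 0$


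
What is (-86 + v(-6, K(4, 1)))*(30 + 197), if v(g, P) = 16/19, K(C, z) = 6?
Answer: -367286/19 ≈ -19331.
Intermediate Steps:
v(g, P) = 16/19 (v(g, P) = 16*(1/19) = 16/19)
(-86 + v(-6, K(4, 1)))*(30 + 197) = (-86 + 16/19)*(30 + 197) = -1618/19*227 = -367286/19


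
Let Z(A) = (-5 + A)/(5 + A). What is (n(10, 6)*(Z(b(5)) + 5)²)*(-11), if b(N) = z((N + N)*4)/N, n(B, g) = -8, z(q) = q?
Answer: 406912/169 ≈ 2407.8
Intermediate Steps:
b(N) = 8 (b(N) = ((N + N)*4)/N = ((2*N)*4)/N = (8*N)/N = 8)
Z(A) = (-5 + A)/(5 + A)
(n(10, 6)*(Z(b(5)) + 5)²)*(-11) = -8*((-5 + 8)/(5 + 8) + 5)²*(-11) = -8*(3/13 + 5)²*(-11) = -8*(68/13)²*(-11) = -8*4624/169*(-11) = -36992/169*(-11) = 406912/169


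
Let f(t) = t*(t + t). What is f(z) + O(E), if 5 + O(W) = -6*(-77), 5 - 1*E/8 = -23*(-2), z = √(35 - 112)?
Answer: 303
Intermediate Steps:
z = I*√77 (z = √(-77) = I*√77 ≈ 8.775*I)
E = -328 (E = 40 - (-184)*(-2) = 40 - 8*46 = 40 - 368 = -328)
f(t) = 2*t² (f(t) = t*(2*t) = 2*t²)
O(W) = 457 (O(W) = -5 - 6*(-77) = -5 + 462 = 457)
f(z) + O(E) = 2*(I*√77)² + 457 = 2*(-77) + 457 = -154 + 457 = 303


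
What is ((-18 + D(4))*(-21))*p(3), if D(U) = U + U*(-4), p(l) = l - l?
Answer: 0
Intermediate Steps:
p(l) = 0
D(U) = -3*U (D(U) = U - 4*U = -3*U)
((-18 + D(4))*(-21))*p(3) = ((-18 - 3*4)*(-21))*0 = ((-18 - 12)*(-21))*0 = -30*(-21)*0 = 630*0 = 0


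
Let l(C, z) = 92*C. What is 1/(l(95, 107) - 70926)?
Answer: -1/62186 ≈ -1.6081e-5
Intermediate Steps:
1/(l(95, 107) - 70926) = 1/(92*95 - 70926) = 1/(8740 - 70926) = 1/(-62186) = -1/62186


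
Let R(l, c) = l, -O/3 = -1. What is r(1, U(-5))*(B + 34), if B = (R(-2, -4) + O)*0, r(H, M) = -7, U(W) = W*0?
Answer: -238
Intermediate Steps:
U(W) = 0
O = 3 (O = -3*(-1) = 3)
B = 0 (B = (-2 + 3)*0 = 1*0 = 0)
r(1, U(-5))*(B + 34) = -7*(0 + 34) = -7*34 = -238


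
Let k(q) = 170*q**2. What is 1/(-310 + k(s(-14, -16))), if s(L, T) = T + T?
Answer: 1/173770 ≈ 5.7547e-6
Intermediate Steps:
s(L, T) = 2*T
1/(-310 + k(s(-14, -16))) = 1/(-310 + 170*(2*(-16))**2) = 1/(-310 + 170*(-32)**2) = 1/(-310 + 170*1024) = 1/(-310 + 174080) = 1/173770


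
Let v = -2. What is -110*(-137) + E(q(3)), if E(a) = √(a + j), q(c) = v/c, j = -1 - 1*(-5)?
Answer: 15070 + √30/3 ≈ 15072.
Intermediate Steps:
j = 4 (j = -1 + 5 = 4)
q(c) = -2/c
E(a) = √(4 + a) (E(a) = √(a + 4) = √(4 + a))
-110*(-137) + E(q(3)) = -110*(-137) + √(4 - 2/3) = 15070 + √(4 - 2*⅓) = 15070 + √(4 - ⅔) = 15070 + √(10/3) = 15070 + √30/3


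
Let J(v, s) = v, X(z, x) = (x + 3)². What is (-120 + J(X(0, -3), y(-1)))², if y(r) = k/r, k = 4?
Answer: 14400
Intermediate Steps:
X(z, x) = (3 + x)²
y(r) = 4/r
(-120 + J(X(0, -3), y(-1)))² = (-120 + (3 - 3)²)² = (-120 + 0²)² = (-120 + 0)² = (-120)² = 14400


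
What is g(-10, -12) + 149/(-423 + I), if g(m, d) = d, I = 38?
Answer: -4769/385 ≈ -12.387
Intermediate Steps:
g(-10, -12) + 149/(-423 + I) = -12 + 149/(-423 + 38) = -12 + 149/(-385) = -12 - 1/385*149 = -12 - 149/385 = -4769/385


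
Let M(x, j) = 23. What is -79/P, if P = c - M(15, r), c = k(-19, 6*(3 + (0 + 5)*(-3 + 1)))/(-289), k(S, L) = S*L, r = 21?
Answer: 22831/7445 ≈ 3.0666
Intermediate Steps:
k(S, L) = L*S
c = -798/289 (c = ((6*(3 + (0 + 5)*(-3 + 1)))*(-19))/(-289) = ((6*(3 + 5*(-2)))*(-19))*(-1/289) = ((6*(3 - 10))*(-19))*(-1/289) = ((6*(-7))*(-19))*(-1/289) = -42*(-19)*(-1/289) = 798*(-1/289) = -798/289 ≈ -2.7612)
P = -7445/289 (P = -798/289 - 1*23 = -798/289 - 23 = -7445/289 ≈ -25.761)
-79/P = -79/(-7445/289) = -79*(-289/7445) = 22831/7445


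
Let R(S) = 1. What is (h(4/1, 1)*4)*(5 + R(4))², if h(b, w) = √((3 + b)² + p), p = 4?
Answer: 144*√53 ≈ 1048.3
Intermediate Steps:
h(b, w) = √(4 + (3 + b)²) (h(b, w) = √((3 + b)² + 4) = √(4 + (3 + b)²))
(h(4/1, 1)*4)*(5 + R(4))² = (√(4 + (3 + 4/1)²)*4)*(5 + 1)² = (√(4 + (3 + 4*1)²)*4)*6² = (√(4 + (3 + 4)²)*4)*36 = (√(4 + 7²)*4)*36 = (√(4 + 49)*4)*36 = (√53*4)*36 = (4*√53)*36 = 144*√53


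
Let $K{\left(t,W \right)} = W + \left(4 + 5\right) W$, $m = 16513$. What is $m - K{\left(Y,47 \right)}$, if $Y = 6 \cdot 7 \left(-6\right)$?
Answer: $16043$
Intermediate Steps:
$Y = -252$ ($Y = 42 \left(-6\right) = -252$)
$K{\left(t,W \right)} = 10 W$ ($K{\left(t,W \right)} = W + 9 W = 10 W$)
$m - K{\left(Y,47 \right)} = 16513 - 10 \cdot 47 = 16513 - 470 = 16043$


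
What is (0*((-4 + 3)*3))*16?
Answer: 0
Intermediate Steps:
(0*((-4 + 3)*3))*16 = (0*(-1*3))*16 = (0*(-3))*16 = 0*16 = 0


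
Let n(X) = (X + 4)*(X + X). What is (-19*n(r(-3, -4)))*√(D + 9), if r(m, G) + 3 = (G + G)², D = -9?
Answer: 0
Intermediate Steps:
r(m, G) = -3 + 4*G² (r(m, G) = -3 + (G + G)² = -3 + (2*G)² = -3 + 4*G²)
n(X) = 2*X*(4 + X) (n(X) = (4 + X)*(2*X) = 2*X*(4 + X))
(-19*n(r(-3, -4)))*√(D + 9) = (-38*(-3 + 4*(-4)²)*(4 + (-3 + 4*(-4)²)))*√(-9 + 9) = (-38*(-3 + 4*16)*(4 + (-3 + 4*16)))*√0 = -38*(-3 + 64)*(4 + (-3 + 64))*0 = -38*61*(4 + 61)*0 = -38*61*65*0 = -19*7930*0 = -150670*0 = 0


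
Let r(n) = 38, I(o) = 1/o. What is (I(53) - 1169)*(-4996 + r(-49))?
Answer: 307177848/53 ≈ 5.7958e+6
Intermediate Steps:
(I(53) - 1169)*(-4996 + r(-49)) = (1/53 - 1169)*(-4996 + 38) = (1/53 - 1169)*(-4958) = -61956/53*(-4958) = 307177848/53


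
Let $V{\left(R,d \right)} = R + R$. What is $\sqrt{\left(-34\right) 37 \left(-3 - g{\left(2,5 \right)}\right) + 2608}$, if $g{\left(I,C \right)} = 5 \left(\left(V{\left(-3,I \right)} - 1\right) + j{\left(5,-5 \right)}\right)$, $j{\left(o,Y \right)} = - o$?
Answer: $i \sqrt{69098} \approx 262.87 i$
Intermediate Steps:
$V{\left(R,d \right)} = 2 R$
$g{\left(I,C \right)} = -60$ ($g{\left(I,C \right)} = 5 \left(\left(2 \left(-3\right) - 1\right) - 5\right) = 5 \left(\left(-6 - 1\right) - 5\right) = 5 \left(-7 - 5\right) = 5 \left(-12\right) = -60$)
$\sqrt{\left(-34\right) 37 \left(-3 - g{\left(2,5 \right)}\right) + 2608} = \sqrt{\left(-34\right) 37 \left(-3 - -60\right) + 2608} = \sqrt{- 1258 \left(-3 + 60\right) + 2608} = \sqrt{\left(-1258\right) 57 + 2608} = \sqrt{-71706 + 2608} = \sqrt{-69098} = i \sqrt{69098}$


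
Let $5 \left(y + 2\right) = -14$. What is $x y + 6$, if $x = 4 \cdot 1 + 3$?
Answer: $- \frac{138}{5} \approx -27.6$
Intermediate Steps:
$x = 7$ ($x = 4 + 3 = 7$)
$y = - \frac{24}{5}$ ($y = -2 + \frac{1}{5} \left(-14\right) = -2 - \frac{14}{5} = - \frac{24}{5} \approx -4.8$)
$x y + 6 = 7 \left(- \frac{24}{5}\right) + 6 = - \frac{168}{5} + 6 = - \frac{138}{5}$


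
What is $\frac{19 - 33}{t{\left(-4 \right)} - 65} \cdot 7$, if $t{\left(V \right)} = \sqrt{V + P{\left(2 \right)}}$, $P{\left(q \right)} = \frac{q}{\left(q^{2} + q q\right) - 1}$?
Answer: $\frac{3430}{2277} + \frac{98 i \sqrt{182}}{29601} \approx 1.5064 + 0.044664 i$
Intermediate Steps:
$P{\left(q \right)} = \frac{q}{-1 + 2 q^{2}}$ ($P{\left(q \right)} = \frac{q}{\left(q^{2} + q^{2}\right) - 1} = \frac{q}{2 q^{2} - 1} = \frac{q}{-1 + 2 q^{2}}$)
$t{\left(V \right)} = \sqrt{\frac{2}{7} + V}$ ($t{\left(V \right)} = \sqrt{V + \frac{2}{-1 + 2 \cdot 2^{2}}} = \sqrt{V + \frac{2}{-1 + 2 \cdot 4}} = \sqrt{V + \frac{2}{-1 + 8}} = \sqrt{V + \frac{2}{7}} = \sqrt{\frac{2}{7} + V}$)
$\frac{19 - 33}{t{\left(-4 \right)} - 65} \cdot 7 = \frac{19 - 33}{\frac{\sqrt{14 + 49 \left(-4\right)}}{7} - 65} \cdot 7 = - \frac{14}{\frac{\sqrt{14 - 196}}{7} - 65} \cdot 7 = - \frac{14}{\frac{\sqrt{-182}}{7} - 65} \cdot 7 = - \frac{14}{\frac{i \sqrt{182}}{7} - 65} \cdot 7 = - \frac{14}{-65 + \frac{i \sqrt{182}}{7}} \cdot 7 = - \frac{98}{-65 + \frac{i \sqrt{182}}{7}}$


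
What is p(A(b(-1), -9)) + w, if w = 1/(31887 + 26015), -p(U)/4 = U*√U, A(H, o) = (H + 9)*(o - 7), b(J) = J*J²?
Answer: 1/57902 + 4096*I*√2 ≈ 1.7271e-5 + 5792.6*I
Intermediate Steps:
b(J) = J³
A(H, o) = (-7 + o)*(9 + H) (A(H, o) = (9 + H)*(-7 + o) = (-7 + o)*(9 + H))
p(U) = -4*U^(3/2) (p(U) = -4*U*√U = -4*U^(3/2))
w = 1/57902 ≈ 1.7271e-5
p(A(b(-1), -9)) + w = -4*(-63 - 7*(-1)³ + 9*(-9) + (-1)³*(-9))^(3/2) + 1/57902 = -4*(-63 - 7*(-1) - 81 - 1*(-9))^(3/2) + 1/57902 = -4*(-63 + 7 - 81 + 9)^(3/2) + 1/57902 = -(-4096)*I*√2 + 1/57902 = 4096*I*√2 + 1/57902 = 1/57902 + 4096*I*√2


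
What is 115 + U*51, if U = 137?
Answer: 7102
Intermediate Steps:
115 + U*51 = 115 + 137*51 = 115 + 6987 = 7102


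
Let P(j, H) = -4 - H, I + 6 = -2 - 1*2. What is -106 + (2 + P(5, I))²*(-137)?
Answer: -8874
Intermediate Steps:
I = -10 (I = -6 + (-2 - 1*2) = -6 + (-2 - 2) = -6 - 4 = -10)
-106 + (2 + P(5, I))²*(-137) = -106 + (2 + (-4 - 1*(-10)))²*(-137) = -106 + (2 + (-4 + 10))²*(-137) = -106 + (2 + 6)²*(-137) = -106 + 8²*(-137) = -106 + 64*(-137) = -106 - 8768 = -8874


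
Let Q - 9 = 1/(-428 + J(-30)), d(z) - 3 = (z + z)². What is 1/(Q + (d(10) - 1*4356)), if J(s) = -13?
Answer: -441/1739305 ≈ -0.00025355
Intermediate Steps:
d(z) = 3 + 4*z² (d(z) = 3 + (z + z)² = 3 + (2*z)² = 3 + 4*z²)
Q = 3968/441 (Q = 9 + 1/(-428 - 13) = 9 + 1/(-441) = 9 - 1/441 = 3968/441 ≈ 8.9977)
1/(Q + (d(10) - 1*4356)) = 1/(3968/441 + ((3 + 4*10²) - 1*4356)) = 1/(3968/441 + ((3 + 4*100) - 4356)) = 1/(3968/441 + ((3 + 400) - 4356)) = 1/(3968/441 + (403 - 4356)) = 1/(3968/441 - 3953) = 1/(-1739305/441) = -441/1739305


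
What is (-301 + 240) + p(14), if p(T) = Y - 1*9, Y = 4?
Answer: -66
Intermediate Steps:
p(T) = -5 (p(T) = 4 - 1*9 = 4 - 9 = -5)
(-301 + 240) + p(14) = (-301 + 240) - 5 = -61 - 5 = -66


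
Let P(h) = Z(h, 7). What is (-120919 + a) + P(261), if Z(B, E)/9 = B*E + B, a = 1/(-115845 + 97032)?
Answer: -1921315252/18813 ≈ -1.0213e+5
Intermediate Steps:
a = -1/18813 (a = 1/(-18813) = -1/18813 ≈ -5.3155e-5)
Z(B, E) = 9*B + 9*B*E (Z(B, E) = 9*(B*E + B) = 9*(B + B*E) = 9*B + 9*B*E)
P(h) = 72*h (P(h) = 9*h*(1 + 7) = 9*h*8 = 72*h)
(-120919 + a) + P(261) = (-120919 - 1/18813) + 72*261 = -2274849148/18813 + 18792 = -1921315252/18813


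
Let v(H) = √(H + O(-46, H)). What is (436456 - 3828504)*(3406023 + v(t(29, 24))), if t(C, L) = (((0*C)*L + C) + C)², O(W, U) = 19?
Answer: -11553393505104 - 3392048*√3383 ≈ -1.1554e+13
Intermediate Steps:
t(C, L) = 4*C² (t(C, L) = ((0*L + C) + C)² = ((0 + C) + C)² = (C + C)² = (2*C)² = 4*C²)
v(H) = √(19 + H) (v(H) = √(H + 19) = √(19 + H))
(436456 - 3828504)*(3406023 + v(t(29, 24))) = (436456 - 3828504)*(3406023 + √(19 + 4*29²)) = -3392048*(3406023 + √(19 + 4*841)) = -3392048*(3406023 + √(19 + 3364)) = -3392048*(3406023 + √3383) = -11553393505104 - 3392048*√3383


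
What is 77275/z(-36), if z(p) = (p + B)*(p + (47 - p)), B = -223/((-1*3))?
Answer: 46365/1081 ≈ 42.891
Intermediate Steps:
B = 223/3 (B = -223/(-3) = -223*(-⅓) = 223/3 ≈ 74.333)
z(p) = 10481/3 + 47*p (z(p) = (p + 223/3)*(p + (47 - p)) = (223/3 + p)*47 = 10481/3 + 47*p)
77275/z(-36) = 77275/(10481/3 + 47*(-36)) = 77275/(10481/3 - 1692) = 77275/(5405/3) = 77275*(3/5405) = 46365/1081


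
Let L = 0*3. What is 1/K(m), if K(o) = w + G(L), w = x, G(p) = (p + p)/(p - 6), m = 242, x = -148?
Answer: -1/148 ≈ -0.0067568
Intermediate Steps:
L = 0
G(p) = 2*p/(-6 + p) (G(p) = (2*p)/(-6 + p) = 2*p/(-6 + p))
w = -148
K(o) = -148 (K(o) = -148 + 2*0/(-6 + 0) = -148 + 2*0/(-6) = -148 + 2*0*(-⅙) = -148 + 0 = -148)
1/K(m) = 1/(-148) = -1/148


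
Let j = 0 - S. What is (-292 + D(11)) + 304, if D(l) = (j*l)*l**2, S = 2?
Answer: -2650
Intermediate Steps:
j = -2 (j = 0 - 1*2 = 0 - 2 = -2)
D(l) = -2*l**3 (D(l) = (-2*l)*l**2 = -2*l**3)
(-292 + D(11)) + 304 = (-292 - 2*11**3) + 304 = (-292 - 2*1331) + 304 = (-292 - 2662) + 304 = -2954 + 304 = -2650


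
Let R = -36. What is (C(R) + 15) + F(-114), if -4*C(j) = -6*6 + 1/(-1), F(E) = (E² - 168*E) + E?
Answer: 128233/4 ≈ 32058.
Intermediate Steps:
F(E) = E² - 167*E
C(j) = 37/4 (C(j) = -(-6*6 + 1/(-1))/4 = -(-36 - 1)/4 = -¼*(-37) = 37/4)
(C(R) + 15) + F(-114) = (37/4 + 15) - 114*(-167 - 114) = 97/4 - 114*(-281) = 97/4 + 32034 = 128233/4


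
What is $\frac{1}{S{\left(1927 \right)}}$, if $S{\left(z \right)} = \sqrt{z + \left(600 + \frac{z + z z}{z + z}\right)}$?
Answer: $\frac{\sqrt{3491}}{3491} \approx 0.016925$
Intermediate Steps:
$S{\left(z \right)} = \sqrt{600 + z + \frac{z + z^{2}}{2 z}}$ ($S{\left(z \right)} = \sqrt{z + \left(600 + \frac{z + z^{2}}{2 z}\right)} = \sqrt{600 + z + \frac{z + z^{2}}{2 z}}$)
$\frac{1}{S{\left(1927 \right)}} = \frac{1}{\frac{1}{2} \sqrt{2402 + 6 \cdot 1927}} = \frac{1}{\frac{1}{2} \sqrt{2402 + 11562}} = \frac{1}{\frac{1}{2} \sqrt{13964}} = \frac{1}{\frac{1}{2} \cdot 2 \sqrt{3491}} = \frac{1}{\sqrt{3491}} = \frac{\sqrt{3491}}{3491}$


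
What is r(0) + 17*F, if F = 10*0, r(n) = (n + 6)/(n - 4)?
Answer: -3/2 ≈ -1.5000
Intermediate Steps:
r(n) = (6 + n)/(-4 + n)
F = 0
r(0) + 17*F = (6 + 0)/(-4 + 0) + 17*0 = 6/(-4) + 0 = -¼*6 + 0 = -3/2 + 0 = -3/2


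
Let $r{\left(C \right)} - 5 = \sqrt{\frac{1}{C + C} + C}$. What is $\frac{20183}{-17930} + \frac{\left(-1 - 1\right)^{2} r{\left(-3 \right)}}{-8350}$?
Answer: $- \frac{3377733}{2994310} - \frac{i \sqrt{114}}{12525} \approx -1.128 - 0.00085246 i$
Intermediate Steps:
$r{\left(C \right)} = 5 + \sqrt{C + \frac{1}{2 C}}$ ($r{\left(C \right)} = 5 + \sqrt{\frac{1}{C + C} + C} = 5 + \sqrt{\frac{1}{2 C} + C} = 5 + \sqrt{C + \frac{1}{2 C}}$)
$\frac{20183}{-17930} + \frac{\left(-1 - 1\right)^{2} r{\left(-3 \right)}}{-8350} = \frac{20183}{-17930} + \frac{\left(-1 - 1\right)^{2} \left(5 + \frac{\sqrt{\frac{2}{-3} + 4 \left(-3\right)}}{2}\right)}{-8350} = 20183 \left(- \frac{1}{17930}\right) + \left(-2\right)^{2} \left(5 + \frac{\sqrt{2 \left(- \frac{1}{3}\right) - 12}}{2}\right) \left(- \frac{1}{8350}\right) = - \frac{20183}{17930} + 4 \left(5 + \frac{\sqrt{- \frac{2}{3} - 12}}{2}\right) \left(- \frac{1}{8350}\right) = - \frac{20183}{17930} + 4 \left(5 + \frac{\sqrt{- \frac{38}{3}}}{2}\right) \left(- \frac{1}{8350}\right) = - \frac{20183}{17930} + 4 \left(5 + \frac{\frac{1}{3} i \sqrt{114}}{2}\right) \left(- \frac{1}{8350}\right) = - \frac{20183}{17930} + 4 \left(5 + \frac{i \sqrt{114}}{6}\right) \left(- \frac{1}{8350}\right) = - \frac{20183}{17930} + \left(20 + \frac{2 i \sqrt{114}}{3}\right) \left(- \frac{1}{8350}\right) = - \frac{20183}{17930} - \left(\frac{2}{835} + \frac{i \sqrt{114}}{12525}\right) = - \frac{3377733}{2994310} - \frac{i \sqrt{114}}{12525}$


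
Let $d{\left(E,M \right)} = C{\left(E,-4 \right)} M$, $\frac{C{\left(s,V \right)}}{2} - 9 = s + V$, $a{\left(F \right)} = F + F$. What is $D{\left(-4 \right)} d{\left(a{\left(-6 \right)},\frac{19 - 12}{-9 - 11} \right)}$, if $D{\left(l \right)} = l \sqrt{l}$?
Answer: $- \frac{196 i}{5} \approx - 39.2 i$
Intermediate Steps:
$a{\left(F \right)} = 2 F$
$C{\left(s,V \right)} = 18 + 2 V + 2 s$ ($C{\left(s,V \right)} = 18 + 2 \left(s + V\right) = 18 + 2 \left(V + s\right) = 18 + \left(2 V + 2 s\right) = 18 + 2 V + 2 s$)
$D{\left(l \right)} = l^{\frac{3}{2}}$
$d{\left(E,M \right)} = M \left(10 + 2 E\right)$ ($d{\left(E,M \right)} = \left(18 + 2 \left(-4\right) + 2 E\right) M = \left(18 - 8 + 2 E\right) M = \left(10 + 2 E\right) M = M \left(10 + 2 E\right)$)
$D{\left(-4 \right)} d{\left(a{\left(-6 \right)},\frac{19 - 12}{-9 - 11} \right)} = \left(-4\right)^{\frac{3}{2}} \cdot 2 \frac{19 - 12}{-9 - 11} \left(5 + 2 \left(-6\right)\right) = - 8 i 2 \frac{7}{-20} \left(5 - 12\right) = - 8 i 2 \cdot 7 \left(- \frac{1}{20}\right) \left(-7\right) = - 8 i 2 \left(- \frac{7}{20}\right) \left(-7\right) = - 8 i \frac{49}{10} = - \frac{196 i}{5}$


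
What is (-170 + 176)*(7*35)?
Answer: 1470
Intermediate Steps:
(-170 + 176)*(7*35) = 6*245 = 1470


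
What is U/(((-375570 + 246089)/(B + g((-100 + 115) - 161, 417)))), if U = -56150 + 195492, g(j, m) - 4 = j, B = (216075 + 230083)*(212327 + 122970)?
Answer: -1894993421003648/11771 ≈ -1.6099e+11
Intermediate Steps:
B = 149595438926 (B = 446158*335297 = 149595438926)
g(j, m) = 4 + j
U = 139342
U/(((-375570 + 246089)/(B + g((-100 + 115) - 161, 417)))) = 139342/(((-375570 + 246089)/(149595438926 + (4 + ((-100 + 115) - 161))))) = 139342/((-129481/(149595438926 + (4 + (15 - 161))))) = 139342/((-129481/(149595438926 + (4 - 146)))) = 139342/((-129481/(149595438926 - 142))) = 139342/((-129481/149595438784)) = 139342/((-129481*1/149595438784)) = 139342/(-11771/13599585344) = 139342*(-13599585344/11771) = -1894993421003648/11771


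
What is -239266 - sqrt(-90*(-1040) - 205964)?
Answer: -239266 - 2*I*sqrt(28091) ≈ -2.3927e+5 - 335.21*I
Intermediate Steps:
-239266 - sqrt(-90*(-1040) - 205964) = -239266 - sqrt(93600 - 205964) = -239266 - sqrt(-112364) = -239266 - 2*I*sqrt(28091)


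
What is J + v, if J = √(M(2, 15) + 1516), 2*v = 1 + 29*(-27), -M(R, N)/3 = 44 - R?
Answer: -391 + √1390 ≈ -353.72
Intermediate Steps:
M(R, N) = -132 + 3*R (M(R, N) = -3*(44 - R) = -132 + 3*R)
v = -391 (v = (1 + 29*(-27))/2 = (1 - 783)/2 = (½)*(-782) = -391)
J = √1390 (J = √((-132 + 3*2) + 1516) = √((-132 + 6) + 1516) = √(-126 + 1516) = √1390 ≈ 37.283)
J + v = √1390 - 391 = -391 + √1390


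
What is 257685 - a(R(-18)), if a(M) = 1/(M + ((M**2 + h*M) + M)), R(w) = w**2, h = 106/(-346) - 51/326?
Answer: 766422913197391/2974262814 ≈ 2.5769e+5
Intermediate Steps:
h = -26101/56398 (h = 106*(-1/346) - 51*1/326 = -53/173 - 51/326 = -26101/56398 ≈ -0.46280)
a(M) = 1/(M**2 + 86695*M/56398) (a(M) = 1/(M + ((M**2 - 26101*M/56398) + M)) = 1/(M + (M**2 + 30297*M/56398)) = 1/(M**2 + 86695*M/56398))
257685 - a(R(-18)) = 257685 - 56398/(((-18)**2)*(86695 + 56398*(-18)**2)) = 257685 - 56398/(324*(86695 + 56398*324)) = 257685 - 56398/(324*(86695 + 18272952)) = 257685 - 56398/(324*18359647) = 257685 - 1*28199/2974262814 = 257685 - 28199/2974262814 = 766422913197391/2974262814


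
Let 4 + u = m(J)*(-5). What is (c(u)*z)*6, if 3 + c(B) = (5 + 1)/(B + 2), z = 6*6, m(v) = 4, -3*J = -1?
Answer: -7776/11 ≈ -706.91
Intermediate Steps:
J = ⅓ (J = -⅓*(-1) = ⅓ ≈ 0.33333)
u = -24 (u = -4 + 4*(-5) = -4 - 20 = -24)
z = 36
c(B) = -3 + 6/(2 + B) (c(B) = -3 + (5 + 1)/(B + 2) = -3 + 6/(2 + B))
(c(u)*z)*6 = (-3*(-24)/(2 - 24)*36)*6 = (-3*(-24)/(-22)*36)*6 = (-3*(-24)*(-1/22)*36)*6 = -36/11*36*6 = -1296/11*6 = -7776/11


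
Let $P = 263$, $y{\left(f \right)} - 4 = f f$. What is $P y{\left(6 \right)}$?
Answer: $10520$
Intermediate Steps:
$y{\left(f \right)} = 4 + f^{2}$ ($y{\left(f \right)} = 4 + f f = 4 + f^{2}$)
$P y{\left(6 \right)} = 263 \left(4 + 6^{2}\right) = 263 \left(4 + 36\right) = 263 \cdot 40 = 10520$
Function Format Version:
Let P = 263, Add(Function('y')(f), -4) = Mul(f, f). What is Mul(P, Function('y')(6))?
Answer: 10520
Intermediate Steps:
Function('y')(f) = Add(4, Pow(f, 2)) (Function('y')(f) = Add(4, Mul(f, f)) = Add(4, Pow(f, 2)))
Mul(P, Function('y')(6)) = Mul(263, Add(4, Pow(6, 2))) = Mul(263, Add(4, 36)) = Mul(263, 40) = 10520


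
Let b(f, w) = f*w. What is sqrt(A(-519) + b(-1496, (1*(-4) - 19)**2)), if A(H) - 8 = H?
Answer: I*sqrt(791895) ≈ 889.88*I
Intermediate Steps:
A(H) = 8 + H
sqrt(A(-519) + b(-1496, (1*(-4) - 19)**2)) = sqrt((8 - 519) - 1496*(1*(-4) - 19)**2) = sqrt(-511 - 1496*(-4 - 19)**2) = sqrt(-511 - 1496*(-23)**2) = sqrt(-511 - 1496*529) = sqrt(-511 - 791384) = sqrt(-791895) = I*sqrt(791895)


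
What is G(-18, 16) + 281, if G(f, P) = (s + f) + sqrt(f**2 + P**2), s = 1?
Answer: 264 + 2*sqrt(145) ≈ 288.08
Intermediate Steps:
G(f, P) = 1 + f + sqrt(P**2 + f**2) (G(f, P) = (1 + f) + sqrt(f**2 + P**2) = (1 + f) + sqrt(P**2 + f**2) = 1 + f + sqrt(P**2 + f**2))
G(-18, 16) + 281 = (1 - 18 + sqrt(16**2 + (-18)**2)) + 281 = (1 - 18 + sqrt(256 + 324)) + 281 = (1 - 18 + sqrt(580)) + 281 = (1 - 18 + 2*sqrt(145)) + 281 = (-17 + 2*sqrt(145)) + 281 = 264 + 2*sqrt(145)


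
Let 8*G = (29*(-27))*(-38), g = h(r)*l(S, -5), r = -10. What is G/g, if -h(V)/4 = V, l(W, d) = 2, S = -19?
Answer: 14877/320 ≈ 46.491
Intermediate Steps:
h(V) = -4*V
g = 80 (g = -4*(-10)*2 = 40*2 = 80)
G = 14877/4 (G = ((29*(-27))*(-38))/8 = (-783*(-38))/8 = (⅛)*29754 = 14877/4 ≈ 3719.3)
G/g = (14877/4)/80 = (14877/4)*(1/80) = 14877/320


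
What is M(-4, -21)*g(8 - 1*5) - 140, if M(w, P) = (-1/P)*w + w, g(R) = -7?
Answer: -332/3 ≈ -110.67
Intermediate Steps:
M(w, P) = w - w/P (M(w, P) = -w/P + w = w - w/P)
M(-4, -21)*g(8 - 1*5) - 140 = (-4 - 1*(-4)/(-21))*(-7) - 140 = (-4 - 1*(-4)*(-1/21))*(-7) - 140 = (-4 - 4/21)*(-7) - 140 = -88/21*(-7) - 140 = 88/3 - 140 = -332/3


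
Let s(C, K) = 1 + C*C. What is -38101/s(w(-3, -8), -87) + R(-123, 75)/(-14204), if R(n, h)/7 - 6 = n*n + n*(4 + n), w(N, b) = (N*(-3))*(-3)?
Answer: -173330381/2592230 ≈ -66.865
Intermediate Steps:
w(N, b) = 9*N (w(N, b) = -3*N*(-3) = 9*N)
s(C, K) = 1 + C²
R(n, h) = 42 + 7*n² + 7*n*(4 + n) (R(n, h) = 42 + 7*(n*n + n*(4 + n)) = 42 + 7*(n² + n*(4 + n)) = 42 + (7*n² + 7*n*(4 + n)) = 42 + 7*n² + 7*n*(4 + n))
-38101/s(w(-3, -8), -87) + R(-123, 75)/(-14204) = -38101/(1 + (9*(-3))²) + (42 + 14*(-123)² + 28*(-123))/(-14204) = -38101/(1 + (-27)²) + (42 + 14*15129 - 3444)*(-1/14204) = -38101/(1 + 729) + (42 + 211806 - 3444)*(-1/14204) = -38101/730 + 208404*(-1/14204) = -38101*1/730 - 52101/3551 = -38101/730 - 52101/3551 = -173330381/2592230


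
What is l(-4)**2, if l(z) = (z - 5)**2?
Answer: 6561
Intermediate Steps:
l(z) = (-5 + z)**2
l(-4)**2 = ((-5 - 4)**2)**2 = ((-9)**2)**2 = 81**2 = 6561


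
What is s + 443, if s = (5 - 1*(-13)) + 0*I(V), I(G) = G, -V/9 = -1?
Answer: 461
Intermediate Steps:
V = 9 (V = -9*(-1) = 9)
s = 18 (s = (5 - 1*(-13)) + 0*9 = (5 + 13) + 0 = 18 + 0 = 18)
s + 443 = 18 + 443 = 461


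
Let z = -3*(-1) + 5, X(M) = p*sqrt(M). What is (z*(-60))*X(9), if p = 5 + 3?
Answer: -11520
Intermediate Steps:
p = 8
X(M) = 8*sqrt(M)
z = 8 (z = 3 + 5 = 8)
(z*(-60))*X(9) = (8*(-60))*(8*sqrt(9)) = -3840*3 = -480*24 = -11520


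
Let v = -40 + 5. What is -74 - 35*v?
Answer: 1151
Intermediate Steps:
v = -35
-74 - 35*v = -74 - 35*(-35) = -74 + 1225 = 1151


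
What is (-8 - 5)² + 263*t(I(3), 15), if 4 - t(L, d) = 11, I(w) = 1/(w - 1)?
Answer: -1672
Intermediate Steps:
I(w) = 1/(-1 + w)
t(L, d) = -7 (t(L, d) = 4 - 1*11 = 4 - 11 = -7)
(-8 - 5)² + 263*t(I(3), 15) = (-8 - 5)² + 263*(-7) = (-13)² - 1841 = 169 - 1841 = -1672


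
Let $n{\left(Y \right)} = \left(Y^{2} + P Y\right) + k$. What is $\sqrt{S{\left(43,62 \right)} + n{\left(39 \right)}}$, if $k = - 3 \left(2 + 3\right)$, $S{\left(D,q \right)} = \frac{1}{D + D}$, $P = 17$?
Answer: $\frac{\sqrt{16042010}}{86} \approx 46.573$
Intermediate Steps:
$S{\left(D,q \right)} = \frac{1}{2 D}$
$k = -15$ ($k = \left(-3\right) 5 = -15$)
$n{\left(Y \right)} = -15 + Y^{2} + 17 Y$ ($n{\left(Y \right)} = \left(Y^{2} + 17 Y\right) - 15 = -15 + Y^{2} + 17 Y$)
$\sqrt{S{\left(43,62 \right)} + n{\left(39 \right)}} = \sqrt{\frac{1}{2 \cdot 43} + \left(-15 + 39^{2} + 17 \cdot 39\right)} = \sqrt{\frac{1}{2} \cdot \frac{1}{43} + \left(-15 + 1521 + 663\right)} = \sqrt{\frac{1}{86} + 2169} = \sqrt{\frac{186535}{86}} = \frac{\sqrt{16042010}}{86}$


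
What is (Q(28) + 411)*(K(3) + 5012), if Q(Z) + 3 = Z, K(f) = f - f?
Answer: 2185232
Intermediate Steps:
K(f) = 0
Q(Z) = -3 + Z
(Q(28) + 411)*(K(3) + 5012) = ((-3 + 28) + 411)*(0 + 5012) = (25 + 411)*5012 = 436*5012 = 2185232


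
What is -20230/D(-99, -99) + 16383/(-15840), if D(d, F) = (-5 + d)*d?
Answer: -617579/205920 ≈ -2.9991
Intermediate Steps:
D(d, F) = d*(-5 + d)
-20230/D(-99, -99) + 16383/(-15840) = -20230*(-1/(99*(-5 - 99))) + 16383/(-15840) = -20230/((-99*(-104))) + 16383*(-1/15840) = -20230/10296 - 5461/5280 = -20230*1/10296 - 5461/5280 = -10115/5148 - 5461/5280 = -617579/205920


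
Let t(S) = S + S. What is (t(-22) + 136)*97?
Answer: 8924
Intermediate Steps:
t(S) = 2*S
(t(-22) + 136)*97 = (2*(-22) + 136)*97 = (-44 + 136)*97 = 92*97 = 8924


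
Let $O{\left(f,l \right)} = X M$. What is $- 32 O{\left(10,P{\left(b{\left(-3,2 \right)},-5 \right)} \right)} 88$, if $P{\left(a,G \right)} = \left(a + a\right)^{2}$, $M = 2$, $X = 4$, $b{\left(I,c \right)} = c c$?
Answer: $-22528$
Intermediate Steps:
$b{\left(I,c \right)} = c^{2}$
$P{\left(a,G \right)} = 4 a^{2}$ ($P{\left(a,G \right)} = \left(2 a\right)^{2} = 4 a^{2}$)
$O{\left(f,l \right)} = 8$ ($O{\left(f,l \right)} = 4 \cdot 2 = 8$)
$- 32 O{\left(10,P{\left(b{\left(-3,2 \right)},-5 \right)} \right)} 88 = \left(-32\right) 8 \cdot 88 = \left(-256\right) 88 = -22528$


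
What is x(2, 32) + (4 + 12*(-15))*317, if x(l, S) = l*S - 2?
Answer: -55730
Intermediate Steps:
x(l, S) = -2 + S*l (x(l, S) = S*l - 2 = -2 + S*l)
x(2, 32) + (4 + 12*(-15))*317 = (-2 + 32*2) + (4 + 12*(-15))*317 = (-2 + 64) + (4 - 180)*317 = 62 - 176*317 = 62 - 55792 = -55730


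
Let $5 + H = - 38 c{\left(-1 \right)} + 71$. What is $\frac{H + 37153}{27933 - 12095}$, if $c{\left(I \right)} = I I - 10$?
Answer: $\frac{37561}{15838} \approx 2.3716$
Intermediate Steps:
$c{\left(I \right)} = -10 + I^{2}$ ($c{\left(I \right)} = I^{2} - 10 = -10 + I^{2}$)
$H = 408$ ($H = -5 - \left(-71 + 38 \left(-10 + \left(-1\right)^{2}\right)\right) = -5 - \left(-71 + 38 \left(-10 + 1\right)\right) = -5 + \left(\left(-38\right) \left(-9\right) + 71\right) = -5 + \left(342 + 71\right) = -5 + 413 = 408$)
$\frac{H + 37153}{27933 - 12095} = \frac{408 + 37153}{27933 - 12095} = \frac{37561}{15838}$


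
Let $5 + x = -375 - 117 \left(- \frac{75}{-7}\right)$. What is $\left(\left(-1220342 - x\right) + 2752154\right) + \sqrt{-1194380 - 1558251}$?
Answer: $\frac{10734119}{7} + i \sqrt{2752631} \approx 1.5334 \cdot 10^{6} + 1659.1 i$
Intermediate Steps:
$x = - \frac{11435}{7}$ ($x = -5 - \left(375 + 117 \left(- \frac{75}{-7}\right)\right) = -5 - \left(375 + 117 \left(\left(-75\right) \left(- \frac{1}{7}\right)\right)\right) = -5 - \frac{11400}{7} = - \frac{11435}{7} \approx -1633.6$)
$\left(\left(-1220342 - x\right) + 2752154\right) + \sqrt{-1194380 - 1558251} = \left(\left(-1220342 - - \frac{11435}{7}\right) + 2752154\right) + \sqrt{-1194380 - 1558251} = \left(\left(-1220342 + \frac{11435}{7}\right) + 2752154\right) + \sqrt{-2752631} = \left(- \frac{8530959}{7} + 2752154\right) + i \sqrt{2752631} = \frac{10734119}{7} + i \sqrt{2752631}$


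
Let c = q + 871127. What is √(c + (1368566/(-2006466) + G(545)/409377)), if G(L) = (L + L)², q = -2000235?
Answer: I*√2351257036915875949762206459/45633390649 ≈ 1062.6*I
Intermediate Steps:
c = -1129108 (c = -2000235 + 871127 = -1129108)
G(L) = 4*L² (G(L) = (2*L)² = 4*L²)
√(c + (1368566/(-2006466) + G(545)/409377)) = √(-1129108 + (1368566/(-2006466) + (4*545²)/409377)) = √(-1129108 + (1368566*(-1/2006466) + (4*297025)*(1/409377))) = √(-1129108 + (-684283/1003233 + 1188100*(1/409377))) = √(-1129108 + (-684283/1003233 + 1188100/409377)) = √(-1129108 + 101312378401/45633390649) = √(-51524925136532691/45633390649) = I*√2351257036915875949762206459/45633390649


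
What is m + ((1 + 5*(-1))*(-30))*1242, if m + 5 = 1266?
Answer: 150301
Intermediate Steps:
m = 1261 (m = -5 + 1266 = 1261)
m + ((1 + 5*(-1))*(-30))*1242 = 1261 + ((1 + 5*(-1))*(-30))*1242 = 1261 + ((1 - 5)*(-30))*1242 = 1261 - 4*(-30)*1242 = 1261 + 120*1242 = 1261 + 149040 = 150301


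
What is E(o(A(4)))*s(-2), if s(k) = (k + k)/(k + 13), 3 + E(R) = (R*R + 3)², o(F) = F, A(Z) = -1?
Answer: -52/11 ≈ -4.7273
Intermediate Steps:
E(R) = -3 + (3 + R²)² (E(R) = -3 + (R*R + 3)² = -3 + (R² + 3)² = -3 + (3 + R²)²)
s(k) = 2*k/(13 + k) (s(k) = (2*k)/(13 + k) = 2*k/(13 + k))
E(o(A(4)))*s(-2) = (-3 + (3 + (-1)²)²)*(2*(-2)/(13 - 2)) = (-3 + (3 + 1)²)*(2*(-2)/11) = (-3 + 4²)*(2*(-2)*(1/11)) = (-3 + 16)*(-4/11) = 13*(-4/11) = -52/11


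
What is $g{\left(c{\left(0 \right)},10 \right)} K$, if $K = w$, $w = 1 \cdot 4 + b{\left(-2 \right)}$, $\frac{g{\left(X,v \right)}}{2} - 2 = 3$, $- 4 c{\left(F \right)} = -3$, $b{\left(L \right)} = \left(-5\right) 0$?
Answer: $40$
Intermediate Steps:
$b{\left(L \right)} = 0$
$c{\left(F \right)} = \frac{3}{4}$ ($c{\left(F \right)} = \left(- \frac{1}{4}\right) \left(-3\right) = \frac{3}{4}$)
$g{\left(X,v \right)} = 10$ ($g{\left(X,v \right)} = 4 + 2 \cdot 3 = 4 + 6 = 10$)
$w = 4$ ($w = 1 \cdot 4 + 0 = 4 + 0 = 4$)
$K = 4$
$g{\left(c{\left(0 \right)},10 \right)} K = 10 \cdot 4 = 40$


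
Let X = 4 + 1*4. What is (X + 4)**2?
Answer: 144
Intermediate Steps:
X = 8 (X = 4 + 4 = 8)
(X + 4)**2 = (8 + 4)**2 = 12**2 = 144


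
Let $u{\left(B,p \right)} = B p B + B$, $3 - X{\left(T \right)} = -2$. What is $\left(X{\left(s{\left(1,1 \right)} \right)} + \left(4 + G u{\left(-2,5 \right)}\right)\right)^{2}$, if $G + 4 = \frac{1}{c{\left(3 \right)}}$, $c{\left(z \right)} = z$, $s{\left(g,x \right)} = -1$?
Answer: $3249$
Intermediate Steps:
$X{\left(T \right)} = 5$ ($X{\left(T \right)} = 3 - -2 = 3 + 2 = 5$)
$G = - \frac{11}{3}$ ($G = -4 + \frac{1}{3} = - \frac{11}{3} \approx -3.6667$)
$u{\left(B,p \right)} = B + p B^{2}$ ($u{\left(B,p \right)} = p B^{2} + B = B + p B^{2}$)
$\left(X{\left(s{\left(1,1 \right)} \right)} + \left(4 + G u{\left(-2,5 \right)}\right)\right)^{2} = \left(5 + \left(4 - \frac{11 \left(- 2 \left(1 - 10\right)\right)}{3}\right)\right)^{2} = \left(5 + \left(4 - \frac{11 \left(\left(-2\right) \left(-9\right)\right)}{3}\right)\right)^{2} = \left(5 + \left(4 - 66\right)\right)^{2} = \left(5 - 62\right)^{2} = \left(-57\right)^{2} = 3249$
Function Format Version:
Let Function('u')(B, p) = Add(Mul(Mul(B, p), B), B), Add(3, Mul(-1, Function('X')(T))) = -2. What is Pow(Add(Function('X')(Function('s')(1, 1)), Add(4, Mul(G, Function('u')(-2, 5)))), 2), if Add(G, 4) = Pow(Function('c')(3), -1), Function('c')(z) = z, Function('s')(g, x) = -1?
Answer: 3249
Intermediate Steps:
Function('X')(T) = 5 (Function('X')(T) = Add(3, Mul(-1, -2)) = Add(3, 2) = 5)
G = Rational(-11, 3) (G = Add(-4, Pow(3, -1)) = Add(-4, Rational(1, 3)) = Rational(-11, 3) ≈ -3.6667)
Function('u')(B, p) = Add(B, Mul(p, Pow(B, 2))) (Function('u')(B, p) = Add(Mul(p, Pow(B, 2)), B) = Add(B, Mul(p, Pow(B, 2))))
Pow(Add(Function('X')(Function('s')(1, 1)), Add(4, Mul(G, Function('u')(-2, 5)))), 2) = Pow(Add(5, Add(4, Mul(Rational(-11, 3), Mul(-2, Add(1, Mul(-2, 5)))))), 2) = Pow(Add(5, Add(4, Mul(Rational(-11, 3), Mul(-2, Add(1, -10))))), 2) = Pow(Add(5, Add(4, Mul(Rational(-11, 3), Mul(-2, -9)))), 2) = Pow(Add(5, Add(4, Mul(Rational(-11, 3), 18))), 2) = Pow(Add(5, Add(4, -66)), 2) = Pow(Add(5, -62), 2) = Pow(-57, 2) = 3249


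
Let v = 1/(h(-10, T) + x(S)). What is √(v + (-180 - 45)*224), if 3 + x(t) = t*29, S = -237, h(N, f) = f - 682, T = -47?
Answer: I*√1916460005/195 ≈ 224.5*I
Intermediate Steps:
h(N, f) = -682 + f
x(t) = -3 + 29*t (x(t) = -3 + t*29 = -3 + 29*t)
v = -1/7605 (v = 1/((-682 - 47) + (-3 + 29*(-237))) = 1/(-729 + (-3 - 6873)) = 1/(-729 - 6876) = 1/(-7605) = -1/7605 ≈ -0.00013149)
√(v + (-180 - 45)*224) = √(-1/7605 + (-180 - 45)*224) = √(-1/7605 - 225*224) = √(-1/7605 - 50400) = √(-383292001/7605) = I*√1916460005/195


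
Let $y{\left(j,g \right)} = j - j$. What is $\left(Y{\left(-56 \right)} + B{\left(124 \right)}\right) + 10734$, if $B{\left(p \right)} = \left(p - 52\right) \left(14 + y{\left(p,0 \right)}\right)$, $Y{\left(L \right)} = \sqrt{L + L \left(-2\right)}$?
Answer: $11742 + 2 \sqrt{14} \approx 11749.0$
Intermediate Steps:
$y{\left(j,g \right)} = 0$
$Y{\left(L \right)} = \sqrt{- L}$ ($Y{\left(L \right)} = \sqrt{L - 2 L} = \sqrt{- L}$)
$B{\left(p \right)} = -728 + 14 p$ ($B{\left(p \right)} = \left(p - 52\right) \left(14 + 0\right) = \left(-52 + p\right) 14 = -728 + 14 p$)
$\left(Y{\left(-56 \right)} + B{\left(124 \right)}\right) + 10734 = \left(\sqrt{\left(-1\right) \left(-56\right)} + \left(-728 + 14 \cdot 124\right)\right) + 10734 = \left(\sqrt{56} + \left(-728 + 1736\right)\right) + 10734 = \left(2 \sqrt{14} + 1008\right) + 10734 = \left(1008 + 2 \sqrt{14}\right) + 10734 = 11742 + 2 \sqrt{14}$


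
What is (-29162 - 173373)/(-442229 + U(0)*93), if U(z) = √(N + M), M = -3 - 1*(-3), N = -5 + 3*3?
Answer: 202535/442043 ≈ 0.45818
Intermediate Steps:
N = 4 (N = -5 + 9 = 4)
M = 0 (M = -3 + 3 = 0)
U(z) = 2 (U(z) = √(4 + 0) = √4 = 2)
(-29162 - 173373)/(-442229 + U(0)*93) = (-29162 - 173373)/(-442229 + 2*93) = -202535/(-442229 + 186) = -202535/(-442043) = -202535*(-1/442043) = 202535/442043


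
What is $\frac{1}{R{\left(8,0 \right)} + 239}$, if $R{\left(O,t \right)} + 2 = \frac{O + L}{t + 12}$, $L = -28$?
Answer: $\frac{3}{706} \approx 0.0042493$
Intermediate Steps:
$R{\left(O,t \right)} = -2 + \frac{-28 + O}{12 + t}$ ($R{\left(O,t \right)} = -2 + \frac{O - 28}{t + 12} = -2 + \frac{-28 + O}{12 + t}$)
$\frac{1}{R{\left(8,0 \right)} + 239} = \frac{1}{\frac{-52 + 8 - 0}{12 + 0} + 239} = \frac{1}{\frac{-52 + 8 + 0}{12} + 239} = \frac{1}{\frac{1}{12} \left(-44\right) + 239} = \frac{1}{- \frac{11}{3} + 239} = \frac{1}{\frac{706}{3}} = \frac{3}{706}$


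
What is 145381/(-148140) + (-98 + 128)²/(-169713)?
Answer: -2756263517/2793475980 ≈ -0.98668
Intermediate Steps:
145381/(-148140) + (-98 + 128)²/(-169713) = 145381*(-1/148140) + 30²*(-1/169713) = -145381/148140 + 900*(-1/169713) = -145381/148140 - 100/18857 = -2756263517/2793475980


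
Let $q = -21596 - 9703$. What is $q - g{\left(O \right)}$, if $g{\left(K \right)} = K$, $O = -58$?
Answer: $-31241$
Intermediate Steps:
$q = -31299$
$q - g{\left(O \right)} = -31299 - -58 = -31299 + 58 = -31241$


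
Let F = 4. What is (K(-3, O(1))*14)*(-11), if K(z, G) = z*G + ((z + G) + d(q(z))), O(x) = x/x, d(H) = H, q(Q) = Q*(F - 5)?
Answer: 308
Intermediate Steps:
q(Q) = -Q (q(Q) = Q*(4 - 5) = Q*(-1) = -Q)
O(x) = 1
K(z, G) = G + G*z (K(z, G) = z*G + ((z + G) - z) = G*z + ((G + z) - z) = G*z + G = G + G*z)
(K(-3, O(1))*14)*(-11) = ((1*(1 - 3))*14)*(-11) = ((1*(-2))*14)*(-11) = -2*14*(-11) = -28*(-11) = 308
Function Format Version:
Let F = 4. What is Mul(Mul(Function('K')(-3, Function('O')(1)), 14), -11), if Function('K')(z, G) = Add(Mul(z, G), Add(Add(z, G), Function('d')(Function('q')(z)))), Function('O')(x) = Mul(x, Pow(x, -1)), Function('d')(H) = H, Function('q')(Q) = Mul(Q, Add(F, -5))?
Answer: 308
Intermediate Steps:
Function('q')(Q) = Mul(-1, Q) (Function('q')(Q) = Mul(Q, Add(4, -5)) = Mul(Q, -1) = Mul(-1, Q))
Function('O')(x) = 1
Function('K')(z, G) = Add(G, Mul(G, z)) (Function('K')(z, G) = Add(Mul(z, G), Add(Add(z, G), Mul(-1, z))) = Add(Mul(G, z), Add(Add(G, z), Mul(-1, z))) = Add(Mul(G, z), G) = Add(G, Mul(G, z)))
Mul(Mul(Function('K')(-3, Function('O')(1)), 14), -11) = Mul(Mul(Mul(1, Add(1, -3)), 14), -11) = Mul(Mul(Mul(1, -2), 14), -11) = Mul(Mul(-2, 14), -11) = Mul(-28, -11) = 308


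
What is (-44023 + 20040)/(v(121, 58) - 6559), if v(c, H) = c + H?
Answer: 827/220 ≈ 3.7591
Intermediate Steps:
v(c, H) = H + c
(-44023 + 20040)/(v(121, 58) - 6559) = (-44023 + 20040)/((58 + 121) - 6559) = -23983/(179 - 6559) = -23983/(-6380) = -23983*(-1/6380) = 827/220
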